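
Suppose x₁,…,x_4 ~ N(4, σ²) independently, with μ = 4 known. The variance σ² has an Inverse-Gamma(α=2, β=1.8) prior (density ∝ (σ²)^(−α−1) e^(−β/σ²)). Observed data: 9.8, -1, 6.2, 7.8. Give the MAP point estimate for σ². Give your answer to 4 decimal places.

σ̂²_MAP = 8.1520

Sum of squared deviations about the known mean: SS = (9.8−4)² + (-1−4)² + (6.2−4)² + (7.8−4)² = 77.92.
The Normal likelihood contributes (σ²)^(−n/2) exp(−SS/(2σ²)), so the posterior is Inverse-Gamma(α + n/2, β + SS/2) = Inverse-Gamma(4, 40.76).
The mode of Inverse-Gamma(a, b) is b/(a+1) = 40.76/5 ≈ 8.1520.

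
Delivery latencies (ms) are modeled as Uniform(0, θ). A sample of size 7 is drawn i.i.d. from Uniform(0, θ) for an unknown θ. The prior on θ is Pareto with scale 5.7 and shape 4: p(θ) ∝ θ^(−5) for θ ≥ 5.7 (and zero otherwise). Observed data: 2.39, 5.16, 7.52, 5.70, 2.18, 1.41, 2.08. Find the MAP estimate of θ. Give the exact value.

The Uniform(0, θ) likelihood is θ^(−n) for θ ≥ max(xᵢ), zero otherwise. Here max(xᵢ) = 7.52.
Posterior ∝ θ^(−5) · θ^(−7) = θ^(−12) on θ ≥ max(5.7, 7.52) = 7.52.
This density is strictly decreasing in θ, so the posterior mode lies at the lower boundary of the support.

θ̂_MAP = 7.52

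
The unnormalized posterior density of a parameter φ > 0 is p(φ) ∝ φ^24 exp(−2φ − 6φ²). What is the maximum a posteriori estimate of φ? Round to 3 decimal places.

ℓ'(φ) = 24/φ − 2 − 12φ. Setting this to zero and multiplying by φ: 12φ² + 2φ − 24 = 0.
φ = (−2 + √(2² + 4·12·24)) / (2·12) = (−2 + √1156) / 24 = (−2 + 34)/24 = 4/3.
ℓ''(φ) = −24/φ² − 12 < 0, confirming a maximum.

φ̂_MAP = 1.333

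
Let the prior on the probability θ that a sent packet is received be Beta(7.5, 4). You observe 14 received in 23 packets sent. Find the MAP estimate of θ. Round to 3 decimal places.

θ̂_MAP = 0.631

Prior: Beta(7.5, 4).
Data: 14 successes in 23 trials. The binomial likelihood contributes θ^14(1−θ)^9, so the posterior is Beta(7.5+14, 4+9) = Beta(21.5, 13).
For Beta(a, b) with a, b > 1 the mode is (a−1)/(a+b−2) = 20.5/32.5 ≈ 0.631.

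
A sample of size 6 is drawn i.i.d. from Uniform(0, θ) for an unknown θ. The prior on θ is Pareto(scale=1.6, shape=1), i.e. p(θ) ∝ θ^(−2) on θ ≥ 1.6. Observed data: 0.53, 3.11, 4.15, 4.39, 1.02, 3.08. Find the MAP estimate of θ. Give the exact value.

The Uniform(0, θ) likelihood is θ^(−n) for θ ≥ max(xᵢ), zero otherwise. Here max(xᵢ) = 4.39.
Posterior ∝ θ^(−2) · θ^(−6) = θ^(−8) on θ ≥ max(1.6, 4.39) = 4.39.
This density is strictly decreasing in θ, so the posterior mode lies at the lower boundary of the support.

θ̂_MAP = 4.39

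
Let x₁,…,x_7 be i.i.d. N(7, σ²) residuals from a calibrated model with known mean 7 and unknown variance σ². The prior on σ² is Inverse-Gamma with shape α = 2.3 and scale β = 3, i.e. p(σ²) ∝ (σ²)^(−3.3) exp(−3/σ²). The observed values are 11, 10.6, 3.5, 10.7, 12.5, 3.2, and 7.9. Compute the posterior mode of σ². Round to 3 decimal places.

Sum of squared deviations about the known mean: SS = (11−7)² + (10.6−7)² + (3.5−7)² + (10.7−7)² + (12.5−7)² + (3.2−7)² + (7.9−7)² = 100.4.
The Normal likelihood contributes (σ²)^(−n/2) exp(−SS/(2σ²)), so the posterior is Inverse-Gamma(α + n/2, β + SS/2) = Inverse-Gamma(5.8, 53.2).
The mode of Inverse-Gamma(a, b) is b/(a+1) = 53.2/6.8 ≈ 7.824.

σ̂²_MAP = 7.824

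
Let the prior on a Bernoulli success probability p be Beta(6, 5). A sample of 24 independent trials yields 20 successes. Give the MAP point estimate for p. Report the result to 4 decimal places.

Prior: Beta(6, 5).
Data: 20 successes in 24 trials. The binomial likelihood contributes p^20(1−p)^4, so the posterior is Beta(6+20, 5+4) = Beta(26, 9).
For Beta(a, b) with a, b > 1 the mode is (a−1)/(a+b−2) = 25/33 ≈ 0.7576.

p̂_MAP = 0.7576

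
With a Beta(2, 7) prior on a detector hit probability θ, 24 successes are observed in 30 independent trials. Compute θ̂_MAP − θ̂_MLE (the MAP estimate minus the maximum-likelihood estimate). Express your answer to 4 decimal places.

MAP − MLE = -0.1243

Posterior is Beta(26, 13); MAP = (26−1)/(39−2) = 25/37 ≈ 0.67568.
MLE ignores the prior: θ̂_MLE = k/n = 24/30 ≈ 0.80000.
Difference = 25/37 − 24/30 = -23/185 ≈ -0.1243.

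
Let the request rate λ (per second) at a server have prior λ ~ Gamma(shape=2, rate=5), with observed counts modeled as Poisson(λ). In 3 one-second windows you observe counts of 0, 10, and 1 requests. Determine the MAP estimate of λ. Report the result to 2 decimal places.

Σxᵢ = 0+10+1 = 11, with n = 3.
Posterior ∝ λe^(−5λ) · λ^11e^(−3λ) = λ^12e^(−8λ), i.e. Gamma(shape=13, rate=8).
The mode of a Gamma(a, b) with a ≥ 1 (shape–rate) is (a−1)/b = 12/8 ≈ 1.50.

λ̂_MAP = 1.50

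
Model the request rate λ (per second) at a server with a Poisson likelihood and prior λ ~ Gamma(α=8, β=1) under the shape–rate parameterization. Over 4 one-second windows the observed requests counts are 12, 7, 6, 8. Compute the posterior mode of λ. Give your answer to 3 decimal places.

Σxᵢ = 12+7+6+8 = 33, with n = 4.
Posterior ∝ λ^7e^(−1λ) · λ^33e^(−4λ) = λ^40e^(−5λ), i.e. Gamma(shape=41, rate=5).
The mode of a Gamma(a, b) with a ≥ 1 (shape–rate) is (a−1)/b = 40/5 ≈ 8.000.

λ̂_MAP = 8.000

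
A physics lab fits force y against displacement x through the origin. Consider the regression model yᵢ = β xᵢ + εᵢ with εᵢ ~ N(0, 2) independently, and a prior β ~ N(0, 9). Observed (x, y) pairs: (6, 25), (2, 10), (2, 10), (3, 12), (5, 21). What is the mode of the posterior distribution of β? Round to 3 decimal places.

β̂_MAP = 4.232

log p(β | y) = −Σ(yᵢ − βxᵢ)²/(2·2) − β²/(2·9) + const.
Setting the derivative to zero: Σxᵢ(yᵢ − βxᵢ)/2 − β/9 = 0, so β = Σxᵢyᵢ / (Σxᵢ² + σ²/τ²).
Σxᵢyᵢ = 6·25 + 2·10 + 2·10 + 3·12 + 5·21 = 331; Σxᵢ² = 78; σ²/τ² = 2/9.
β̂_MAP = 331 / (78 + 2/9) = 331/(704/9) = 2979/704 ≈ 4.232.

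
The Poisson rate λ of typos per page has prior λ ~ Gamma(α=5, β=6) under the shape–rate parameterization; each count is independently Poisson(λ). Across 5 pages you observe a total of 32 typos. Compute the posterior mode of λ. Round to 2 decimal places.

λ̂_MAP = 3.27

Σxᵢ = 32, n = 5.
Posterior ∝ λ^4e^(−6λ) · λ^32e^(−5λ) = λ^36e^(−11λ), i.e. Gamma(shape=37, rate=11).
The mode of a Gamma(a, b) with a ≥ 1 (shape–rate) is (a−1)/b = 36/11 ≈ 3.27.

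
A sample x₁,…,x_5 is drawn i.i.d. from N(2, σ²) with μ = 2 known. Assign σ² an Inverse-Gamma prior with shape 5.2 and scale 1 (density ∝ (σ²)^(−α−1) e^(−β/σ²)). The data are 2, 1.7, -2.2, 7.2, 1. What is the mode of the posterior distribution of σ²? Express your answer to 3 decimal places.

σ̂²_MAP = 2.745

Sum of squared deviations about the known mean: SS = (2−2)² + (1.7−2)² + (-2.2−2)² + (7.2−2)² + (1−2)² = 45.77.
The Normal likelihood contributes (σ²)^(−n/2) exp(−SS/(2σ²)), so the posterior is Inverse-Gamma(α + n/2, β + SS/2) = Inverse-Gamma(7.7, 23.885).
The mode of Inverse-Gamma(a, b) is b/(a+1) = 23.885/8.7 ≈ 2.745.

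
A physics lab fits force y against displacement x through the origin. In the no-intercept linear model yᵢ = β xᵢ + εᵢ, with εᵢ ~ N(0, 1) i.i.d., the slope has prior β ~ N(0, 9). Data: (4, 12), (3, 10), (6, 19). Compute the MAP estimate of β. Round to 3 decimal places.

log p(β | y) = −Σ(yᵢ − βxᵢ)²/(2·1) − β²/(2·9) + const.
Setting the derivative to zero: Σxᵢ(yᵢ − βxᵢ)/1 − β/9 = 0, so β = Σxᵢyᵢ / (Σxᵢ² + σ²/τ²).
Σxᵢyᵢ = 4·12 + 3·10 + 6·19 = 192; Σxᵢ² = 61; σ²/τ² = 1/9.
β̂_MAP = 192 / (61 + 1/9) = 192/(550/9) = 864/275 ≈ 3.142.

β̂_MAP = 3.142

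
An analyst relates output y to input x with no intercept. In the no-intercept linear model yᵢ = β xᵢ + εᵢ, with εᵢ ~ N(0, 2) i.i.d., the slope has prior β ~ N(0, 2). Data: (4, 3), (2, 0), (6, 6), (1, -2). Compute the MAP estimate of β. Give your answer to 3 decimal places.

β̂_MAP = 0.793

log p(β | y) = −Σ(yᵢ − βxᵢ)²/(2·2) − β²/(2·2) + const.
Setting the derivative to zero: Σxᵢ(yᵢ − βxᵢ)/2 − β/2 = 0, so β = Σxᵢyᵢ / (Σxᵢ² + σ²/τ²).
Σxᵢyᵢ = 4·3 + 2·0 + 6·6 + 1·(-2) = 46; Σxᵢ² = 57; σ²/τ² = 1.
β̂_MAP = 46 / (57 + 1) = 46/58 ≈ 0.793.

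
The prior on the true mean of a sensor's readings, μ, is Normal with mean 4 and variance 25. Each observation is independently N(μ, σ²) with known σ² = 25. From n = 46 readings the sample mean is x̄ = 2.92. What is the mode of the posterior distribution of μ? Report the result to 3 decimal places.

μ̂_MAP = 2.943

n = 46, x̄ = 2.92.
For a Normal prior and Normal likelihood with known variance, the posterior is Normal; its mode equals its mean, the precision-weighted average.
Prior precision 1/σ₀² = 1/25 = 0.04; data precision n/σ² = 46/25 = 1.84.
μ̂ = (0.04·4 + 1.84·2.92) / (0.04 + 1.84) = 5.5328/1.88 = 3458/1175 ≈ 2.943.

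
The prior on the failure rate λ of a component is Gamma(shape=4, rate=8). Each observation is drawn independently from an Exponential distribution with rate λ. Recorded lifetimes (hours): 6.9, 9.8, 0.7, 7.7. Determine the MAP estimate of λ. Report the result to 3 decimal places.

The Exponential(rate=λ) likelihood is ∝ λ^n e^(−λΣtᵢ). Here n = 4 and Σtᵢ = 6.9 + 9.8 + 0.7 + 7.7 = 25.1.
Posterior ∝ λ^3e^(−8λ) · λ^4e^(−25.1λ) = λ^7e^(−33.1λ), i.e. Gamma(8, 33.1).
Mode = (a−1)/b = 7/33.1 ≈ 0.211.

λ̂_MAP = 0.211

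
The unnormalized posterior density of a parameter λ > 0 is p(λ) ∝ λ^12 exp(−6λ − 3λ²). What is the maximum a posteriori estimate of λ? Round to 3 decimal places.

ℓ'(λ) = 12/λ − 6 − 6λ. Setting this to zero and multiplying by λ: 6λ² + 6λ − 12 = 0.
λ = (−6 + √(6² + 4·6·12)) / (2·6) = (−6 + √324) / 12 = (−6 + 18)/12 = 1.
ℓ''(λ) = −12/λ² − 6 < 0, confirming a maximum.

λ̂_MAP = 1.000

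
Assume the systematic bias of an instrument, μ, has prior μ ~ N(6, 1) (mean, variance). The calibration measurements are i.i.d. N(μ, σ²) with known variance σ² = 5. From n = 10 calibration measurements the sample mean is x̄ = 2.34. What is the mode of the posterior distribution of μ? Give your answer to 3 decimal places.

μ̂_MAP = 3.560

n = 10, x̄ = 2.34.
For a Normal prior and Normal likelihood with known variance, the posterior is Normal; its mode equals its mean, the precision-weighted average.
Prior precision 1/σ₀² = 1/1 = 1; data precision n/σ² = 10/5 = 2.
μ̂ = (1·6 + 2·2.34) / (1 + 2) = 10.68/3 = 3.560.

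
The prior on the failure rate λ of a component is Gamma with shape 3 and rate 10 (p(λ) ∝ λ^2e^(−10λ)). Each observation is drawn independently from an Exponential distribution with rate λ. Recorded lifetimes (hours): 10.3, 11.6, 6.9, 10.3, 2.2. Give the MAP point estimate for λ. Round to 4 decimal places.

The Exponential(rate=λ) likelihood is ∝ λ^n e^(−λΣtᵢ). Here n = 5 and Σtᵢ = 10.3 + 11.6 + 6.9 + 10.3 + 2.2 = 41.3.
Posterior ∝ λ^2e^(−10λ) · λ^5e^(−41.3λ) = λ^7e^(−51.3λ), i.e. Gamma(8, 51.3).
Mode = (a−1)/b = 7/51.3 ≈ 0.1365.

λ̂_MAP = 0.1365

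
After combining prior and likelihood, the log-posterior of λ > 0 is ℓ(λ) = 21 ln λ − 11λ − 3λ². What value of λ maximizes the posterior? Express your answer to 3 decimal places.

λ̂_MAP = 1.167

ℓ'(λ) = 21/λ − 11 − 6λ. Setting this to zero and multiplying by λ: 6λ² + 11λ − 21 = 0.
λ = (−11 + √(11² + 4·6·21)) / (2·6) = (−11 + √625) / 12 = (−11 + 25)/12 = 7/6.
ℓ''(λ) = −21/λ² − 6 < 0, confirming a maximum.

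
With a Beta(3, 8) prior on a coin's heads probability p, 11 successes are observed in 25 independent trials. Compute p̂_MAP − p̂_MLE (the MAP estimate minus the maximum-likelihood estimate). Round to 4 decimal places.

MAP − MLE = -0.0576

Posterior is Beta(14, 22); MAP = (14−1)/(36−2) = 13/34 ≈ 0.38235.
MLE ignores the prior: p̂_MLE = k/n = 11/25 ≈ 0.44000.
Difference = 13/34 − 11/25 = -49/850 ≈ -0.0576.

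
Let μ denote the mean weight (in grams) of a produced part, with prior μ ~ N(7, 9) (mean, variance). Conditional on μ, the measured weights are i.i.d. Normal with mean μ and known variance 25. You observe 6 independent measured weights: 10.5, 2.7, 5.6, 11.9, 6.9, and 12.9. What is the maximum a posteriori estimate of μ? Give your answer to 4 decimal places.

n = 6; x̄ = (10.5 + 2.7 + 5.6 + 11.9 + 6.9 + 12.9)/6 = 50.5/6 = 101/12 ≈ 8.4167.
For a Normal prior and Normal likelihood with known variance, the posterior is Normal; its mode equals its mean, the precision-weighted average.
Prior precision 1/σ₀² = 1/9; data precision n/σ² = 6/25 = 0.24.
μ̂ = ((1/9)·7 + 0.24·(101/12)) / (1/9 + 0.24) = (1259/450)/(79/225) = 1259/158 ≈ 7.9684.

μ̂_MAP = 7.9684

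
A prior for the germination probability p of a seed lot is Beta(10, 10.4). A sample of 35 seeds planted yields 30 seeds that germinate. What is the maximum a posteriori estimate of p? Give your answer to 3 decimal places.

Prior: Beta(10, 10.4).
Data: 30 successes in 35 trials. The binomial likelihood contributes p^30(1−p)^5, so the posterior is Beta(10+30, 10.4+5) = Beta(40, 15.4).
For Beta(a, b) with a, b > 1 the mode is (a−1)/(a+b−2) = 39/53.4 ≈ 0.730.

p̂_MAP = 0.730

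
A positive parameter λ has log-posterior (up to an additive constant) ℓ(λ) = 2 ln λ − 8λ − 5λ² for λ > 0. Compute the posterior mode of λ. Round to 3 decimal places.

λ̂_MAP = 0.200

ℓ'(λ) = 2/λ − 8 − 10λ. Setting this to zero and multiplying by λ: 10λ² + 8λ − 2 = 0.
λ = (−8 + √(8² + 4·10·2)) / (2·10) = (−8 + √144) / 20 = (−8 + 12)/20 = 1/5.
ℓ''(λ) = −2/λ² − 10 < 0, confirming a maximum.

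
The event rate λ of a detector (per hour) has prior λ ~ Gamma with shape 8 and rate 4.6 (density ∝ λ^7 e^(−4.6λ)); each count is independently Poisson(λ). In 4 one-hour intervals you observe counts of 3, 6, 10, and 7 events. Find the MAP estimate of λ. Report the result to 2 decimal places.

Σxᵢ = 3+6+10+7 = 26, with n = 4.
Posterior ∝ λ^7e^(−4.6λ) · λ^26e^(−4λ) = λ^33e^(−8.6λ), i.e. Gamma(shape=34, rate=8.6).
The mode of a Gamma(a, b) with a ≥ 1 (shape–rate) is (a−1)/b = 33/8.6 ≈ 3.84.

λ̂_MAP = 3.84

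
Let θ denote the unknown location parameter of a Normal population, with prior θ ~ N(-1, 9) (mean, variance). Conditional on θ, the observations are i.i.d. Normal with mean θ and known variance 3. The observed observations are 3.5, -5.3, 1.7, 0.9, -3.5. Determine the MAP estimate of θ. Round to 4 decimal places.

n = 5; x̄ = (3.5 + (-5.3) + 1.7 + 0.9 + (-3.5))/5 = -2.7/5 = -0.54.
For a Normal prior and Normal likelihood with known variance, the posterior is Normal; its mode equals its mean, the precision-weighted average.
Prior precision 1/σ₀² = 1/9; data precision n/σ² = 5/3.
θ̂ = ((1/9)·(-1) + (5/3)·(-0.54)) / (1/9 + 5/3) = (-91/90)/(16/9) = -0.56875 ≈ -0.5688.

θ̂_MAP = -0.5688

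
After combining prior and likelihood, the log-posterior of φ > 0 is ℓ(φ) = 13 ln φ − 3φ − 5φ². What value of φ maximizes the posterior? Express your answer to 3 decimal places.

ℓ'(φ) = 13/φ − 3 − 10φ. Setting this to zero and multiplying by φ: 10φ² + 3φ − 13 = 0.
φ = (−3 + √(3² + 4·10·13)) / (2·10) = (−3 + √529) / 20 = (−3 + 23)/20 = 1.
ℓ''(φ) = −13/φ² − 10 < 0, confirming a maximum.

φ̂_MAP = 1.000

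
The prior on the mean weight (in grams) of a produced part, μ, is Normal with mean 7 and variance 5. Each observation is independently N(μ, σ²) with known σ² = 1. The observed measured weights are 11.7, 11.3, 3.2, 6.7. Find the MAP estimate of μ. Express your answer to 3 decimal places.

μ̂_MAP = 8.167

n = 4; x̄ = (11.7 + 11.3 + 3.2 + 6.7)/4 = 32.9/4 = 8.225.
For a Normal prior and Normal likelihood with known variance, the posterior is Normal; its mode equals its mean, the precision-weighted average.
Prior precision 1/σ₀² = 1/5 = 0.2; data precision n/σ² = 4/1 = 4.
μ̂ = (0.2·7 + 4·8.225) / (0.2 + 4) = 34.3/4.2 = 49/6 ≈ 8.167.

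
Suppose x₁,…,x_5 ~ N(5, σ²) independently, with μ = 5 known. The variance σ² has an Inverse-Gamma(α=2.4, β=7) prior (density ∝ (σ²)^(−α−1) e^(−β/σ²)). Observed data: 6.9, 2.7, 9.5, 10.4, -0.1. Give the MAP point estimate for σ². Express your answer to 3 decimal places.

Sum of squared deviations about the known mean: SS = (6.9−5)² + (2.7−5)² + (9.5−5)² + (10.4−5)² + (-0.1−5)² = 84.32.
The Normal likelihood contributes (σ²)^(−n/2) exp(−SS/(2σ²)), so the posterior is Inverse-Gamma(α + n/2, β + SS/2) = Inverse-Gamma(4.9, 49.16).
The mode of Inverse-Gamma(a, b) is b/(a+1) = 49.16/5.9 ≈ 8.332.

σ̂²_MAP = 8.332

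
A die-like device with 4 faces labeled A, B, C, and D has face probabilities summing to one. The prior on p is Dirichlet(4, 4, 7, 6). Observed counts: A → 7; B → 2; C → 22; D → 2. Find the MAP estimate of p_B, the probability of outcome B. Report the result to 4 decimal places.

The posterior is Dirichlet(αᵢ + nᵢ) = Dirichlet(11, 6, 29, 8).
For a Dirichlet(a₁,…,a_K) with all aᵢ > 1, the mode has j-th component (aⱼ − 1)/(Σaᵢ − K).
Here Σaᵢ = 54 and K = 4, so p_B = (6 − 1)/(54 − 4) = 5/50 ≈ 0.1000.

MAP estimate of p_B = 0.1000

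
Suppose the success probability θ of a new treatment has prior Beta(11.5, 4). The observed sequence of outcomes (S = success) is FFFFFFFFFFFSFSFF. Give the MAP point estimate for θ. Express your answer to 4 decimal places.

Prior: Beta(11.5, 4).
Data: 2 successes in 16 trials (from the sequence). The binomial likelihood contributes θ^2(1−θ)^14, so the posterior is Beta(11.5+2, 4+14) = Beta(13.5, 18).
For Beta(a, b) with a, b > 1 the mode is (a−1)/(a+b−2) = 12.5/29.5 ≈ 0.4237.

θ̂_MAP = 0.4237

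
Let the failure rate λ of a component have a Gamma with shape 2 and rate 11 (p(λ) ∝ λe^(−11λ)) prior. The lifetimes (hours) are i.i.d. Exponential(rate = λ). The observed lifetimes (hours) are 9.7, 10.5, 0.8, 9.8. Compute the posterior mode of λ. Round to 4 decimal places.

The Exponential(rate=λ) likelihood is ∝ λ^n e^(−λΣtᵢ). Here n = 4 and Σtᵢ = 9.7 + 10.5 + 0.8 + 9.8 = 30.8.
Posterior ∝ λe^(−11λ) · λ^4e^(−30.8λ) = λ^5e^(−41.8λ), i.e. Gamma(6, 41.8).
Mode = (a−1)/b = 5/41.8 ≈ 0.1196.

λ̂_MAP = 0.1196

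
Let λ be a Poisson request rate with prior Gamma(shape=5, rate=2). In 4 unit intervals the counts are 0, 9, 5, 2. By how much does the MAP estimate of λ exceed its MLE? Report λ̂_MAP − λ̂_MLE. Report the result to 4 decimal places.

MAP − MLE = -0.6667

Σxᵢ = 16. Posterior is Gamma(21, 6); MAP = (21−1)/6 = 20/6 ≈ 3.33333.
MLE = x̄ = 16/4 ≈ 4.00000.
Difference = 20/6 − 16/4 = -2/3 ≈ -0.6667.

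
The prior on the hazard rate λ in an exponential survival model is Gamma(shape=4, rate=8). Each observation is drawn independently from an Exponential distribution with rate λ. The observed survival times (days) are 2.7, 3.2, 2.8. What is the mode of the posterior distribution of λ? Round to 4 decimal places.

λ̂_MAP = 0.3593

The Exponential(rate=λ) likelihood is ∝ λ^n e^(−λΣtᵢ). Here n = 3 and Σtᵢ = 2.7 + 3.2 + 2.8 = 8.7.
Posterior ∝ λ^3e^(−8λ) · λ^3e^(−8.7λ) = λ^6e^(−16.7λ), i.e. Gamma(7, 16.7).
Mode = (a−1)/b = 6/16.7 ≈ 0.3593.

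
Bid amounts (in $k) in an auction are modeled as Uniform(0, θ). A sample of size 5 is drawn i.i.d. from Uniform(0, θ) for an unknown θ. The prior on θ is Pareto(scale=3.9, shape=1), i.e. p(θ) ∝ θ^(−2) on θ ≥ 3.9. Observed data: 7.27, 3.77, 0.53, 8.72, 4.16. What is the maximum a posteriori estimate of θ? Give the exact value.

θ̂_MAP = 8.72

The Uniform(0, θ) likelihood is θ^(−n) for θ ≥ max(xᵢ), zero otherwise. Here max(xᵢ) = 8.72.
Posterior ∝ θ^(−2) · θ^(−5) = θ^(−7) on θ ≥ max(3.9, 8.72) = 8.72.
This density is strictly decreasing in θ, so the posterior mode lies at the lower boundary of the support.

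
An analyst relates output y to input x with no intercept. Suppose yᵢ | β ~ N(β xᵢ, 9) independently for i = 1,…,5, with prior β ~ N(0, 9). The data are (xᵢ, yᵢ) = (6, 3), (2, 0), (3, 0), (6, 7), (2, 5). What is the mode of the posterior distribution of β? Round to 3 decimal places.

β̂_MAP = 0.778

log p(β | y) = −Σ(yᵢ − βxᵢ)²/(2·9) − β²/(2·9) + const.
Setting the derivative to zero: Σxᵢ(yᵢ − βxᵢ)/9 − β/9 = 0, so β = Σxᵢyᵢ / (Σxᵢ² + σ²/τ²).
Σxᵢyᵢ = 6·3 + 2·0 + 3·0 + 6·7 + 2·5 = 70; Σxᵢ² = 89; σ²/τ² = 1.
β̂_MAP = 70 / (89 + 1) = 70/90 ≈ 0.778.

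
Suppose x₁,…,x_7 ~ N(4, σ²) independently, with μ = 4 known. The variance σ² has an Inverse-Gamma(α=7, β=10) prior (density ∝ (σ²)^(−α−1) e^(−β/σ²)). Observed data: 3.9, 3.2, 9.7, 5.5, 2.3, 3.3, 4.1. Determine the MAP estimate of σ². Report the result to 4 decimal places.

σ̂²_MAP = 2.5557

Sum of squared deviations about the known mean: SS = (3.9−4)² + (3.2−4)² + (9.7−4)² + (5.5−4)² + (2.3−4)² + (3.3−4)² + (4.1−4)² = 38.78.
The Normal likelihood contributes (σ²)^(−n/2) exp(−SS/(2σ²)), so the posterior is Inverse-Gamma(α + n/2, β + SS/2) = Inverse-Gamma(10.5, 29.39).
The mode of Inverse-Gamma(a, b) is b/(a+1) = 29.39/11.5 ≈ 2.5557.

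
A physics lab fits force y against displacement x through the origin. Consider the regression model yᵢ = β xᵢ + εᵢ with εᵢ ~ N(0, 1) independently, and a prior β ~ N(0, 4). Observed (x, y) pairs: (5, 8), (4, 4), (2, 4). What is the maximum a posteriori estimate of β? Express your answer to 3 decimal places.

log p(β | y) = −Σ(yᵢ − βxᵢ)²/(2·1) − β²/(2·4) + const.
Setting the derivative to zero: Σxᵢ(yᵢ − βxᵢ)/1 − β/4 = 0, so β = Σxᵢyᵢ / (Σxᵢ² + σ²/τ²).
Σxᵢyᵢ = 5·8 + 4·4 + 2·4 = 64; Σxᵢ² = 45; σ²/τ² = 0.25.
β̂_MAP = 64 / (45 + 0.25) = 64/45.25 ≈ 1.414.

β̂_MAP = 1.414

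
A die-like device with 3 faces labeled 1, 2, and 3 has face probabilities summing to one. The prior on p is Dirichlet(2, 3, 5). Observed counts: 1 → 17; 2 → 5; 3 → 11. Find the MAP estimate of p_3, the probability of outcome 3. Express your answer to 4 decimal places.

MAP estimate: 0.3750

The posterior is Dirichlet(αᵢ + nᵢ) = Dirichlet(19, 8, 16).
For a Dirichlet(a₁,…,a_K) with all aᵢ > 1, the mode has j-th component (aⱼ − 1)/(Σaᵢ − K).
Here Σaᵢ = 43 and K = 3, so p_3 = (16 − 1)/(43 − 3) = 15/40 ≈ 0.3750.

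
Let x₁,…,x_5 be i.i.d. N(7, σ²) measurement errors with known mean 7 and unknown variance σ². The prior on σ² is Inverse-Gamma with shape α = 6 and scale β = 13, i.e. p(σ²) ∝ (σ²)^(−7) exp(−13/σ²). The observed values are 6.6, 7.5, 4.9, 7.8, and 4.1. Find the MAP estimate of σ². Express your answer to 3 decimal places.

σ̂²_MAP = 2.098

Sum of squared deviations about the known mean: SS = (6.6−7)² + (7.5−7)² + (4.9−7)² + (7.8−7)² + (4.1−7)² = 13.87.
The Normal likelihood contributes (σ²)^(−n/2) exp(−SS/(2σ²)), so the posterior is Inverse-Gamma(α + n/2, β + SS/2) = Inverse-Gamma(8.5, 19.935).
The mode of Inverse-Gamma(a, b) is b/(a+1) = 19.935/9.5 ≈ 2.098.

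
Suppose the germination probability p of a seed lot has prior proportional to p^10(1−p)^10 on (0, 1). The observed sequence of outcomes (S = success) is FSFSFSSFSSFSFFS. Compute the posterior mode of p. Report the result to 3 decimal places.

p̂_MAP = 0.514

The prior density ∝ p^10(1−p)^10 is the kernel of Beta(11, 11).
Data: 8 successes in 15 trials (from the sequence). The binomial likelihood contributes p^8(1−p)^7, so the posterior is Beta(11+8, 11+7) = Beta(19, 18).
For Beta(a, b) with a, b > 1 the mode is (a−1)/(a+b−2) = 18/35 ≈ 0.514.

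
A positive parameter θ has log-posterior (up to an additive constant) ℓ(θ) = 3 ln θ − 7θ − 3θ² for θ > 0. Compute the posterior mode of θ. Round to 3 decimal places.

θ̂_MAP = 0.333

ℓ'(θ) = 3/θ − 7 − 6θ. Setting this to zero and multiplying by θ: 6θ² + 7θ − 3 = 0.
θ = (−7 + √(7² + 4·6·3)) / (2·6) = (−7 + √121) / 12 = (−7 + 11)/12 = 1/3.
ℓ''(θ) = −3/θ² − 6 < 0, confirming a maximum.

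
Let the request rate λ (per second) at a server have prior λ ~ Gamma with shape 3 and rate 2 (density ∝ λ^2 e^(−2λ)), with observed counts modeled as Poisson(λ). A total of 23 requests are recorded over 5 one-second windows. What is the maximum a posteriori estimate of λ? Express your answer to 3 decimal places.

Σxᵢ = 23, n = 5.
Posterior ∝ λ^2e^(−2λ) · λ^23e^(−5λ) = λ^25e^(−7λ), i.e. Gamma(shape=26, rate=7).
The mode of a Gamma(a, b) with a ≥ 1 (shape–rate) is (a−1)/b = 25/7 ≈ 3.571.

λ̂_MAP = 3.571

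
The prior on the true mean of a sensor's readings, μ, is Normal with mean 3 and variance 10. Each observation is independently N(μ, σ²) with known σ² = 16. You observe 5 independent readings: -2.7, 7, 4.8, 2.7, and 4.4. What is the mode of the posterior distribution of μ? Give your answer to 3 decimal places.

μ̂_MAP = 3.182

n = 5; x̄ = ((-2.7) + 7 + 4.8 + 2.7 + 4.4)/5 = 16.2/5 = 3.24.
For a Normal prior and Normal likelihood with known variance, the posterior is Normal; its mode equals its mean, the precision-weighted average.
Prior precision 1/σ₀² = 1/10 = 0.1; data precision n/σ² = 5/16 = 0.3125.
μ̂ = (0.1·3 + 0.3125·3.24) / (0.1 + 0.3125) = 1.3125/0.4125 = 35/11 ≈ 3.182.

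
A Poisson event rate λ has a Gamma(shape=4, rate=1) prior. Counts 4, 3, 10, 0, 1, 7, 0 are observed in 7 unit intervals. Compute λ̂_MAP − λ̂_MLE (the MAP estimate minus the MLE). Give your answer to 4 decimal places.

MAP − MLE = -0.0714

Σxᵢ = 25. Posterior is Gamma(29, 8); MAP = (29−1)/8 = 28/8 ≈ 3.50000.
MLE = x̄ = 25/7 ≈ 3.57143.
Difference = 28/8 − 25/7 = -1/14 ≈ -0.0714.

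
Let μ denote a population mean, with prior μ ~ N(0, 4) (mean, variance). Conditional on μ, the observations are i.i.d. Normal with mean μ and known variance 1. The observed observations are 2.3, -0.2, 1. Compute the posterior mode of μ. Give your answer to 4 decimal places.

n = 3; x̄ = (2.3 + (-0.2) + 1)/3 = 3.1/3 = 31/30 ≈ 1.0333.
For a Normal prior and Normal likelihood with known variance, the posterior is Normal; its mode equals its mean, the precision-weighted average.
Prior precision 1/σ₀² = 1/4 = 0.25; data precision n/σ² = 3/1 = 3.
μ̂ = (0.25·0 + 3·(31/30)) / (0.25 + 3) = 3.1/3.25 = 62/65 ≈ 0.9538.

μ̂_MAP = 0.9538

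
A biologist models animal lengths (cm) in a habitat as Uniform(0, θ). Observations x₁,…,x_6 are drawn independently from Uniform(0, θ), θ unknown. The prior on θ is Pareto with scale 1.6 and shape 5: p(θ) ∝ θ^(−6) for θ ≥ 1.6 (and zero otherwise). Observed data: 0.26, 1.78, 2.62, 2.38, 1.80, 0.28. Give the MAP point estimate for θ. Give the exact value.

The Uniform(0, θ) likelihood is θ^(−n) for θ ≥ max(xᵢ), zero otherwise. Here max(xᵢ) = 2.62.
Posterior ∝ θ^(−6) · θ^(−6) = θ^(−12) on θ ≥ max(1.6, 2.62) = 2.62.
This density is strictly decreasing in θ, so the posterior mode lies at the lower boundary of the support.

θ̂_MAP = 2.62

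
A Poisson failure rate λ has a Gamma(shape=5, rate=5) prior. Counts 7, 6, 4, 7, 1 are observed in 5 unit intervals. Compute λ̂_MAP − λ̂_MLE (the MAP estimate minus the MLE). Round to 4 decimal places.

Σxᵢ = 25. Posterior is Gamma(30, 10); MAP = (30−1)/10 = 29/10 ≈ 2.90000.
MLE = x̄ = 25/5 ≈ 5.00000.
Difference = 29/10 − 25/5 = -21/10 ≈ -2.1000.

MAP − MLE = -2.1000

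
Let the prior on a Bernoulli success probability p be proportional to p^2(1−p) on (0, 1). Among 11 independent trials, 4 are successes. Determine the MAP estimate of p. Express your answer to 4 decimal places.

The prior density ∝ p^2(1−p)^1 is the kernel of Beta(3, 2).
Data: 4 successes in 11 trials. The binomial likelihood contributes p^4(1−p)^7, so the posterior is Beta(3+4, 2+7) = Beta(7, 9).
For Beta(a, b) with a, b > 1 the mode is (a−1)/(a+b−2) = 6/14 ≈ 0.4286.

p̂_MAP = 0.4286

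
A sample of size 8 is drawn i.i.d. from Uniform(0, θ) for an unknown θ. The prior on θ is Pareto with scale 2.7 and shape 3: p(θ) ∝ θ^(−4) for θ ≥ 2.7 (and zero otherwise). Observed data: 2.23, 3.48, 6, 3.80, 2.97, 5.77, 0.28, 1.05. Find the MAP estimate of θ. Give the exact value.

The Uniform(0, θ) likelihood is θ^(−n) for θ ≥ max(xᵢ), zero otherwise. Here max(xᵢ) = 6.
Posterior ∝ θ^(−4) · θ^(−8) = θ^(−12) on θ ≥ max(2.7, 6) = 6.
This density is strictly decreasing in θ, so the posterior mode lies at the lower boundary of the support.

θ̂_MAP = 6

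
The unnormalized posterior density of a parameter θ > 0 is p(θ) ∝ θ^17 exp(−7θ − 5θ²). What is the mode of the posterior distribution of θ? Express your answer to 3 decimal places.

θ̂_MAP = 1.000

ℓ'(θ) = 17/θ − 7 − 10θ. Setting this to zero and multiplying by θ: 10θ² + 7θ − 17 = 0.
θ = (−7 + √(7² + 4·10·17)) / (2·10) = (−7 + √729) / 20 = (−7 + 27)/20 = 1.
ℓ''(θ) = −17/θ² − 10 < 0, confirming a maximum.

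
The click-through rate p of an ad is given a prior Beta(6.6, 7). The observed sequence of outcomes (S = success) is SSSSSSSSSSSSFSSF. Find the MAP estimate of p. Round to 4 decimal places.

p̂_MAP = 0.7101

Prior: Beta(6.6, 7).
Data: 14 successes in 16 trials (from the sequence). The binomial likelihood contributes p^14(1−p)^2, so the posterior is Beta(6.6+14, 7+2) = Beta(20.6, 9).
For Beta(a, b) with a, b > 1 the mode is (a−1)/(a+b−2) = 19.6/27.6 ≈ 0.7101.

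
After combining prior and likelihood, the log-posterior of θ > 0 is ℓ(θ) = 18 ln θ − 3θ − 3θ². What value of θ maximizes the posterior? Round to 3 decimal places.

θ̂_MAP = 1.500

ℓ'(θ) = 18/θ − 3 − 6θ. Setting this to zero and multiplying by θ: 6θ² + 3θ − 18 = 0.
θ = (−3 + √(3² + 4·6·18)) / (2·6) = (−3 + √441) / 12 = (−3 + 21)/12 = 3/2.
ℓ''(θ) = −18/θ² − 6 < 0, confirming a maximum.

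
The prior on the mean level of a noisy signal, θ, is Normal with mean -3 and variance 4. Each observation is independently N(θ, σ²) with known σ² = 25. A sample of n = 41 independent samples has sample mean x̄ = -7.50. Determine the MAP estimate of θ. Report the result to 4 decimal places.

n = 41, x̄ = -7.50.
For a Normal prior and Normal likelihood with known variance, the posterior is Normal; its mode equals its mean, the precision-weighted average.
Prior precision 1/σ₀² = 1/4 = 0.25; data precision n/σ² = 41/25 = 1.64.
θ̂ = (0.25·(-3) + 1.64·(-7.5)) / (0.25 + 1.64) = (-13.05)/1.89 = -145/21 ≈ -6.9048.

θ̂_MAP = -6.9048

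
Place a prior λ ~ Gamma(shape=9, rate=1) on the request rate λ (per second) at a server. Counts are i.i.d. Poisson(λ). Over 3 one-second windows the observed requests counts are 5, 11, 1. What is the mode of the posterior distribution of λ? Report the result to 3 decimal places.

λ̂_MAP = 6.250

Σxᵢ = 5+11+1 = 17, with n = 3.
Posterior ∝ λ^8e^(−1λ) · λ^17e^(−3λ) = λ^25e^(−4λ), i.e. Gamma(shape=26, rate=4).
The mode of a Gamma(a, b) with a ≥ 1 (shape–rate) is (a−1)/b = 25/4 ≈ 6.250.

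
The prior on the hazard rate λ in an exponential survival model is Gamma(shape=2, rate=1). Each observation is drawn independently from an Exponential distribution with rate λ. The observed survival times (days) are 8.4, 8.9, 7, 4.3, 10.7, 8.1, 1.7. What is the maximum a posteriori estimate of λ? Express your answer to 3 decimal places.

The Exponential(rate=λ) likelihood is ∝ λ^n e^(−λΣtᵢ). Here n = 7 and Σtᵢ = 8.4 + 8.9 + 7 + 4.3 + 10.7 + 8.1 + 1.7 = 49.1.
Posterior ∝ λe^(−1λ) · λ^7e^(−49.1λ) = λ^8e^(−50.1λ), i.e. Gamma(9, 50.1).
Mode = (a−1)/b = 8/50.1 ≈ 0.160.

λ̂_MAP = 0.160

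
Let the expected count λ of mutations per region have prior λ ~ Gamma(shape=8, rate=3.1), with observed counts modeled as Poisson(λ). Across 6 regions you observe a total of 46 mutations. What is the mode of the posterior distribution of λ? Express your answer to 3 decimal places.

Σxᵢ = 46, n = 6.
Posterior ∝ λ^7e^(−3.1λ) · λ^46e^(−6λ) = λ^53e^(−9.1λ), i.e. Gamma(shape=54, rate=9.1).
The mode of a Gamma(a, b) with a ≥ 1 (shape–rate) is (a−1)/b = 53/9.1 ≈ 5.824.

λ̂_MAP = 5.824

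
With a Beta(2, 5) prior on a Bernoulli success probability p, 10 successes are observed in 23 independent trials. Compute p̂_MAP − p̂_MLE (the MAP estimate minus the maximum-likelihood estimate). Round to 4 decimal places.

MAP − MLE = -0.0419

Posterior is Beta(12, 18); MAP = (12−1)/(30−2) = 11/28 ≈ 0.39286.
MLE ignores the prior: p̂_MLE = k/n = 10/23 ≈ 0.43478.
Difference = 11/28 − 10/23 = -27/644 ≈ -0.0419.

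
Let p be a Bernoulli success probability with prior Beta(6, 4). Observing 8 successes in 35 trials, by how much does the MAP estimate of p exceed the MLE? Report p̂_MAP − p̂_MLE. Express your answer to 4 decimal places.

Posterior is Beta(14, 31); MAP = (14−1)/(45−2) = 13/43 ≈ 0.30233.
MLE ignores the prior: p̂_MLE = k/n = 8/35 ≈ 0.22857.
Difference = 13/43 − 8/35 = 111/1505 ≈ 0.0738.

MAP − MLE = 0.0738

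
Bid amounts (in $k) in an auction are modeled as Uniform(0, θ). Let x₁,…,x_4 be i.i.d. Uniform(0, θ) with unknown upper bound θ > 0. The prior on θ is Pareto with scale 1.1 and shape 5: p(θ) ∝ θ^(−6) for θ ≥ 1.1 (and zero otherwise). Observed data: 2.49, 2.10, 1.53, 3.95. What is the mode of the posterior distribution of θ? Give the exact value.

The Uniform(0, θ) likelihood is θ^(−n) for θ ≥ max(xᵢ), zero otherwise. Here max(xᵢ) = 3.95.
Posterior ∝ θ^(−6) · θ^(−4) = θ^(−10) on θ ≥ max(1.1, 3.95) = 3.95.
This density is strictly decreasing in θ, so the posterior mode lies at the lower boundary of the support.

θ̂_MAP = 3.95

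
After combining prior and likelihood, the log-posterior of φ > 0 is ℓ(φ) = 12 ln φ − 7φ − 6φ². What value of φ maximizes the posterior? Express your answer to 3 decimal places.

φ̂_MAP = 0.750

ℓ'(φ) = 12/φ − 7 − 12φ. Setting this to zero and multiplying by φ: 12φ² + 7φ − 12 = 0.
φ = (−7 + √(7² + 4·12·12)) / (2·12) = (−7 + √625) / 24 = (−7 + 25)/24 = 3/4.
ℓ''(φ) = −12/φ² − 12 < 0, confirming a maximum.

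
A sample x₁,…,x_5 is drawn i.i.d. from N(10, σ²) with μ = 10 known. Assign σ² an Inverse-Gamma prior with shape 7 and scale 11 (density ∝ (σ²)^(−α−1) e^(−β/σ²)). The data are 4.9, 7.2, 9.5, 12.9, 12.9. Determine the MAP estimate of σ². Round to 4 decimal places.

Sum of squared deviations about the known mean: SS = (4.9−10)² + (7.2−10)² + (9.5−10)² + (12.9−10)² + (12.9−10)² = 50.92.
The Normal likelihood contributes (σ²)^(−n/2) exp(−SS/(2σ²)), so the posterior is Inverse-Gamma(α + n/2, β + SS/2) = Inverse-Gamma(9.5, 36.46).
The mode of Inverse-Gamma(a, b) is b/(a+1) = 36.46/10.5 ≈ 3.4724.

σ̂²_MAP = 3.4724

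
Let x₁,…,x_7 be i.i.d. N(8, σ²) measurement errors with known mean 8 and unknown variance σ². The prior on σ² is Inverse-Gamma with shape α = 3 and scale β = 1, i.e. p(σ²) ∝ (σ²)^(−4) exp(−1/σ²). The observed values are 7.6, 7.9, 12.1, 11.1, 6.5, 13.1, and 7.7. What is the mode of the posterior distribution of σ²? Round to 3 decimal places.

Sum of squared deviations about the known mean: SS = (7.6−8)² + (7.9−8)² + (12.1−8)² + (11.1−8)² + (6.5−8)² + (13.1−8)² + (7.7−8)² = 54.94.
The Normal likelihood contributes (σ²)^(−n/2) exp(−SS/(2σ²)), so the posterior is Inverse-Gamma(α + n/2, β + SS/2) = Inverse-Gamma(6.5, 28.47).
The mode of Inverse-Gamma(a, b) is b/(a+1) = 28.47/7.5 ≈ 3.796.

σ̂²_MAP = 3.796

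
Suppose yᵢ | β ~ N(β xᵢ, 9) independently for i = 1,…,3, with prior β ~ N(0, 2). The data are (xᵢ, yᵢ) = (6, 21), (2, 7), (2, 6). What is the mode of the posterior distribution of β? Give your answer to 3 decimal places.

log p(β | y) = −Σ(yᵢ − βxᵢ)²/(2·9) − β²/(2·2) + const.
Setting the derivative to zero: Σxᵢ(yᵢ − βxᵢ)/9 − β/2 = 0, so β = Σxᵢyᵢ / (Σxᵢ² + σ²/τ²).
Σxᵢyᵢ = 6·21 + 2·7 + 2·6 = 152; Σxᵢ² = 44; σ²/τ² = 4.5.
β̂_MAP = 152 / (44 + 4.5) = 152/48.5 ≈ 3.134.

β̂_MAP = 3.134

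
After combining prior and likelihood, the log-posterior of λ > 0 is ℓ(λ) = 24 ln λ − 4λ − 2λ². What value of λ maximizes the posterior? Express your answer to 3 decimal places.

ℓ'(λ) = 24/λ − 4 − 4λ. Setting this to zero and multiplying by λ: 4λ² + 4λ − 24 = 0.
λ = (−4 + √(4² + 4·4·24)) / (2·4) = (−4 + √400) / 8 = (−4 + 20)/8 = 2.
ℓ''(λ) = −24/λ² − 4 < 0, confirming a maximum.

λ̂_MAP = 2.000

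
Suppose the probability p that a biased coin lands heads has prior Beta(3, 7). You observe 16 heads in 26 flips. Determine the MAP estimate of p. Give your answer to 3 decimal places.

p̂_MAP = 0.529

Prior: Beta(3, 7).
Data: 16 successes in 26 trials. The binomial likelihood contributes p^16(1−p)^10, so the posterior is Beta(3+16, 7+10) = Beta(19, 17).
For Beta(a, b) with a, b > 1 the mode is (a−1)/(a+b−2) = 18/34 ≈ 0.529.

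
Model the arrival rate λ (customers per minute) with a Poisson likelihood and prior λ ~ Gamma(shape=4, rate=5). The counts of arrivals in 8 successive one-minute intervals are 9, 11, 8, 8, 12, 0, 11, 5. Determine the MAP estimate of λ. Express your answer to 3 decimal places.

Σxᵢ = 9+11+8+8+12+0+11+5 = 64, with n = 8.
Posterior ∝ λ^3e^(−5λ) · λ^64e^(−8λ) = λ^67e^(−13λ), i.e. Gamma(shape=68, rate=13).
The mode of a Gamma(a, b) with a ≥ 1 (shape–rate) is (a−1)/b = 67/13 ≈ 5.154.

λ̂_MAP = 5.154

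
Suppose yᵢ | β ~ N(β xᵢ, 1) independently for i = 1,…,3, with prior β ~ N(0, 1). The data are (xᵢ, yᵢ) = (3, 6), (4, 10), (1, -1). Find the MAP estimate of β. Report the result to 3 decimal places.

β̂_MAP = 2.111

log p(β | y) = −Σ(yᵢ − βxᵢ)²/(2·1) − β²/(2·1) + const.
Setting the derivative to zero: Σxᵢ(yᵢ − βxᵢ)/1 − β/1 = 0, so β = Σxᵢyᵢ / (Σxᵢ² + σ²/τ²).
Σxᵢyᵢ = 3·6 + 4·10 + 1·(-1) = 57; Σxᵢ² = 26; σ²/τ² = 1.
β̂_MAP = 57 / (26 + 1) = 57/27 ≈ 2.111.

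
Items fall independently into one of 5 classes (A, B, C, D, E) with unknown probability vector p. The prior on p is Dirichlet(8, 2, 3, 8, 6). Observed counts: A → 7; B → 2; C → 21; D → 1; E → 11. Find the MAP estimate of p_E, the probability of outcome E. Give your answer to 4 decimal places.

The posterior is Dirichlet(αᵢ + nᵢ) = Dirichlet(15, 4, 24, 9, 17).
For a Dirichlet(a₁,…,a_K) with all aᵢ > 1, the mode has j-th component (aⱼ − 1)/(Σaᵢ − K).
Here Σaᵢ = 69 and K = 5, so p_E = (17 − 1)/(69 − 5) = 16/64 ≈ 0.2500.

MAP estimate of p_E = 0.2500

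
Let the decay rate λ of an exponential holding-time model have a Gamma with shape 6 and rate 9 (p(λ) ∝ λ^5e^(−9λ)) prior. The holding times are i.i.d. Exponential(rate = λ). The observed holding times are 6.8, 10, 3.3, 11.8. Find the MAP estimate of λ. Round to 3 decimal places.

The Exponential(rate=λ) likelihood is ∝ λ^n e^(−λΣtᵢ). Here n = 4 and Σtᵢ = 6.8 + 10 + 3.3 + 11.8 = 31.9.
Posterior ∝ λ^5e^(−9λ) · λ^4e^(−31.9λ) = λ^9e^(−40.9λ), i.e. Gamma(10, 40.9).
Mode = (a−1)/b = 9/40.9 ≈ 0.220.

λ̂_MAP = 0.220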